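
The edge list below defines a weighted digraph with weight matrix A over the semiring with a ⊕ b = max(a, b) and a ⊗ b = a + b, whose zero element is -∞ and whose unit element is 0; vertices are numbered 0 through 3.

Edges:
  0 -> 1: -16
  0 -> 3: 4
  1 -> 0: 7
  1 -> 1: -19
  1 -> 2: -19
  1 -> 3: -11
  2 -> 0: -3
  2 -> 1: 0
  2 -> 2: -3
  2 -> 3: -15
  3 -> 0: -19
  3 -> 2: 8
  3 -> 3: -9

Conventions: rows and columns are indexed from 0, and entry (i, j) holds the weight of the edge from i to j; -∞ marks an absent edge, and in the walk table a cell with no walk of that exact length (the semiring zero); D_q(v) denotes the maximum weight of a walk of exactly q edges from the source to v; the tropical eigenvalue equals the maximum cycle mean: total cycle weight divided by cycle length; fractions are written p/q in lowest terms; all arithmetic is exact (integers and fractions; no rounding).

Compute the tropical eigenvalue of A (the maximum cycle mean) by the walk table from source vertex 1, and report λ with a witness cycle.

q=0: [-∞, 0, -∞, -∞]
q=1: [7, -19, -19, -11]
q=2: [-12, -9, -3, 11]
q=3: [-2, -3, 19, 2]
q=4: [16, 19, 16, 4]
Optimal cycle mean attained by: cycle 0->3->2->1->0, total 4 + 8 + 0 + 7, length 4.
Answer: λ = 19/4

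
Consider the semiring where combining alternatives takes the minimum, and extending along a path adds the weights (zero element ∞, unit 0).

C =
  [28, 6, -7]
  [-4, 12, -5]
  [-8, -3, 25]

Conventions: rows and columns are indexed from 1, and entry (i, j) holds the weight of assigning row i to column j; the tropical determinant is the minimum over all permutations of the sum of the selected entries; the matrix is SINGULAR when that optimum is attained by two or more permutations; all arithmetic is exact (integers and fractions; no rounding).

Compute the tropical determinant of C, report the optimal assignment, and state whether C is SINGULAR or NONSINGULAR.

σ = (1, 2, 3): 28 + 12 + 25 = 65
σ = (1, 3, 2): 28 + (-5) + (-3) = 20
σ = (2, 1, 3): 6 + (-4) + 25 = 27
σ = (2, 3, 1): 6 + (-5) + (-8) = -7
σ = (3, 1, 2): (-7) + (-4) + (-3) = -14
σ = (3, 2, 1): (-7) + 12 + (-8) = -3
Optimal value attained by: σ = (3, 1, 2).
Answer: det⊕(C) = -14; verdict: NONSINGULAR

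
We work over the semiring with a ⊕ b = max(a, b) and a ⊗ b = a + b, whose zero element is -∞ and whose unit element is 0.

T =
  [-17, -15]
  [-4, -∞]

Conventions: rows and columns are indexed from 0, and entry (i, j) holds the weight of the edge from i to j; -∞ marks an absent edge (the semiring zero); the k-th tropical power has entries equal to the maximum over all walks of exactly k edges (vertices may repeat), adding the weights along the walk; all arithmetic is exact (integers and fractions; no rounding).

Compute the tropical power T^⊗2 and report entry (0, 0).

T^⊗2:
  [-19, -32]
  [-21, -19]
Key observation: the optimum is the walk 0->1->0, with weight (-15) + (-4) = -19.
Optimal value attained by: walk 0->1->0.
Answer: (T^⊗2)[0][0] = -19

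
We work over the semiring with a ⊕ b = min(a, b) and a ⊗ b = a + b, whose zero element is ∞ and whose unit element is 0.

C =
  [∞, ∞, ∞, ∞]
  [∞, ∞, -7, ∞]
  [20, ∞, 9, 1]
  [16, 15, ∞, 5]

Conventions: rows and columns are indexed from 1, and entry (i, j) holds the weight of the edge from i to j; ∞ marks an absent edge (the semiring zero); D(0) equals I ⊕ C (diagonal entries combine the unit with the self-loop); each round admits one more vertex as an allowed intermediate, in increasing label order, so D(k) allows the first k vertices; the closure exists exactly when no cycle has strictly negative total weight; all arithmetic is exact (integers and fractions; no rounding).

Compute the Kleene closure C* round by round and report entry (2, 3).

D(0):
  [0, ∞, ∞, ∞]
  [∞, 0, -7, ∞]
  [20, ∞, 0, 1]
  [16, 15, ∞, 0]
D(1):
  [0, ∞, ∞, ∞]
  [∞, 0, -7, ∞]
  [20, ∞, 0, 1]
  [16, 15, ∞, 0]
D(2):
  [0, ∞, ∞, ∞]
  [∞, 0, -7, ∞]
  [20, ∞, 0, 1]
  [16, 15, 8, 0]
D(3):
  [0, ∞, ∞, ∞]
  [13, 0, -7, -6]
  [20, ∞, 0, 1]
  [16, 15, 8, 0]
D(4):
  [0, ∞, ∞, ∞]
  [10, 0, -7, -6]
  [17, 16, 0, 1]
  [16, 15, 8, 0]
Answer: C*[2][3] = -7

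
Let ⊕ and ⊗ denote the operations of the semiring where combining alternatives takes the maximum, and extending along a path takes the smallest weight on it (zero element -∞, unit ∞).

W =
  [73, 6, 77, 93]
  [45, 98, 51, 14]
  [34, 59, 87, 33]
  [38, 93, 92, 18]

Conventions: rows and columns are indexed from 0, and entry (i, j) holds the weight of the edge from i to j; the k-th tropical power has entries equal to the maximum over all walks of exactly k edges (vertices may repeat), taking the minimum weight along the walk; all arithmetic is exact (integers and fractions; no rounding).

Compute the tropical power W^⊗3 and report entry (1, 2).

W^⊗2:
  [73, 93, 92, 73]
  [45, 98, 51, 45]
  [45, 59, 87, 34]
  [45, 93, 87, 38]
W^⊗3:
  [73, 93, 87, 73]
  [45, 98, 51, 45]
  [45, 59, 87, 45]
  [45, 93, 87, 45]
Key observation: the optimum is the walk 1->1->1->2, with weight 98 min 98 min 51 = 51.
Optimal value attained by: walk 1->1->1->2.
Answer: (W^⊗3)[1][2] = 51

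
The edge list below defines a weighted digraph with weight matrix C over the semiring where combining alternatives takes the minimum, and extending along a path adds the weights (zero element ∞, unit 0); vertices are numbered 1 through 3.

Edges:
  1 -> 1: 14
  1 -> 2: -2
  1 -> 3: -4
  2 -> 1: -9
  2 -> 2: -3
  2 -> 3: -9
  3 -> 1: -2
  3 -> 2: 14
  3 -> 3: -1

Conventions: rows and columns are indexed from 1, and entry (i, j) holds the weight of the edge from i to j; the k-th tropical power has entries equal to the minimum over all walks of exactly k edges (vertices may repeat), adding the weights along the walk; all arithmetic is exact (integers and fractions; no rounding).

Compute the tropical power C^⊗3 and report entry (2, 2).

C^⊗2:
  [-11, -5, -11]
  [-12, -11, -13]
  [-3, -4, -6]
C^⊗3:
  [-14, -13, -15]
  [-20, -14, -20]
  [-13, -7, -13]
Key observation: the optimum is the walk 2->1->2->2, with weight (-9) + (-2) + (-3) = -14.
Optimal value attained by: walk 2->1->2->2.
Answer: (C^⊗3)[2][2] = -14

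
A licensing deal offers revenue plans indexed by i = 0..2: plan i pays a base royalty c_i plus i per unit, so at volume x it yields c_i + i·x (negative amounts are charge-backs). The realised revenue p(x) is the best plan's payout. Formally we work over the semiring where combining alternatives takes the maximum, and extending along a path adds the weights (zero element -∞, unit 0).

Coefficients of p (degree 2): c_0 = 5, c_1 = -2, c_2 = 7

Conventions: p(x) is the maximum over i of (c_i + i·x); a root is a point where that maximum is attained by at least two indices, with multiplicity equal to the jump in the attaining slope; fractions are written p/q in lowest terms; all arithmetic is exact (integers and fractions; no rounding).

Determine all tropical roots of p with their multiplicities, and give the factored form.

hull edge (i=0, c=5) to (i=2, c=7): slope 1, span 2
Factored form: p(x) = 7 ⊗ (x ⊕ (-1)) ⊗ (x ⊕ (-1))
Answer: roots = -1 (mult 2)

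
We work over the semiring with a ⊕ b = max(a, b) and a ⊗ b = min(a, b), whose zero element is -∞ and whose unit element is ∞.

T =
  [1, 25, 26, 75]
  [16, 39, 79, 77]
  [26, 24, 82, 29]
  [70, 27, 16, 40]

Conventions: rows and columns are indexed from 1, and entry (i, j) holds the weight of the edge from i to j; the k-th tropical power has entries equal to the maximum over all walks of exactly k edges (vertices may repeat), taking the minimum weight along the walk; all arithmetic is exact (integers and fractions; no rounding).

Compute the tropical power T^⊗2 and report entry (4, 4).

T^⊗2:
  [70, 27, 26, 40]
  [70, 39, 79, 40]
  [29, 27, 82, 29]
  [40, 27, 27, 70]
Key observation: the optimum is the walk 4->1->4, with weight 70 min 75 = 70.
Optimal value attained by: walk 4->1->4.
Answer: (T^⊗2)[4][4] = 70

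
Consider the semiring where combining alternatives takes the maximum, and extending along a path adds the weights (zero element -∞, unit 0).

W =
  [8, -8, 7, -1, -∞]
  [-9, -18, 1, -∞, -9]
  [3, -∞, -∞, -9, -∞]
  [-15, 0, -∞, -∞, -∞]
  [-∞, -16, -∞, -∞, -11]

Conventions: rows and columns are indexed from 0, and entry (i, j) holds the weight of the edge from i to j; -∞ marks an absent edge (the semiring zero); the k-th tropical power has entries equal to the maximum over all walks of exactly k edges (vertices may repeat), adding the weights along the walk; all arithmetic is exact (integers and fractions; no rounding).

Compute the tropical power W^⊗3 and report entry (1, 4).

W^⊗2:
  [16, 0, 15, 7, -17]
  [4, -17, -2, -8, -20]
  [11, -5, 10, 2, -∞]
  [-7, -18, 1, -16, -9]
  [-25, -27, -15, -∞, -22]
W^⊗3:
  [24, 8, 23, 15, -9]
  [12, -4, 11, 3, -26]
  [19, 3, 18, 10, -14]
  [4, -15, 0, -8, -20]
  [-12, -33, -18, -24, -33]
Key observation: the optimum is the walk 1->0->1->4, with weight (-9) + (-8) + (-9) = -26.
Optimal value attained by: walk 1->0->1->4.
Answer: (W^⊗3)[1][4] = -26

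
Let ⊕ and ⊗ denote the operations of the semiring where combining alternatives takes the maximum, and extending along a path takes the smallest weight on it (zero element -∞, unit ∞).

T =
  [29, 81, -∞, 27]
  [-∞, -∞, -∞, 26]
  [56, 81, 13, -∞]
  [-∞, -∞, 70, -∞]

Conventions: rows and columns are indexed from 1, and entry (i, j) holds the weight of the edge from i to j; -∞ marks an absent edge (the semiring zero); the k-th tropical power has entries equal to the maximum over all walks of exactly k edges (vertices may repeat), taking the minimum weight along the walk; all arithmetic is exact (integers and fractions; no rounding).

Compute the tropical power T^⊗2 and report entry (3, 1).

T^⊗2:
  [29, 29, 27, 27]
  [-∞, -∞, 26, -∞]
  [29, 56, 13, 27]
  [56, 70, 13, -∞]
Key observation: the optimum is the walk 3->1->1, with weight 56 min 29 = 29.
Optimal value attained by: walk 3->1->1.
Answer: (T^⊗2)[3][1] = 29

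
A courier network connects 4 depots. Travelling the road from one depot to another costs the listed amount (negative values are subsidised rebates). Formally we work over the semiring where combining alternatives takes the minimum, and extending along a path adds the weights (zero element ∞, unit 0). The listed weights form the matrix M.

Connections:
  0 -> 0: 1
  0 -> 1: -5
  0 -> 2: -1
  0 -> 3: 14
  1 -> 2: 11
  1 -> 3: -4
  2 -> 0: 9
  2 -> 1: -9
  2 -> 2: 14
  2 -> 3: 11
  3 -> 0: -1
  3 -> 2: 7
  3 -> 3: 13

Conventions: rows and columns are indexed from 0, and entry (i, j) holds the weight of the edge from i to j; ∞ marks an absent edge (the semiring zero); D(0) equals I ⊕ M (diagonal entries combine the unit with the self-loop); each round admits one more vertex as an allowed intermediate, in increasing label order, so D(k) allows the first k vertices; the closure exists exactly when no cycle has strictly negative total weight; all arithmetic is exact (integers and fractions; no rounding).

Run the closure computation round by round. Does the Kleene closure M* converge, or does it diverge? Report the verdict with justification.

D(0):
  [0, -5, -1, 14]
  [∞, 0, 11, -4]
  [9, -9, 0, 11]
  [-1, ∞, 7, 0]
D(1):
  [0, -5, -1, 14]
  [∞, 0, 11, -4]
  [9, -9, 0, 11]
  [-1, -6, -2, 0]
Detection: at round 2, diagonal entry (3, 3) turns strictly negative.
Key observation: the cycle 3->0->1->3 has total weight (-1) + (-5) + (-4), which is strictly negative.
Answer: DIVERGES — negative cycle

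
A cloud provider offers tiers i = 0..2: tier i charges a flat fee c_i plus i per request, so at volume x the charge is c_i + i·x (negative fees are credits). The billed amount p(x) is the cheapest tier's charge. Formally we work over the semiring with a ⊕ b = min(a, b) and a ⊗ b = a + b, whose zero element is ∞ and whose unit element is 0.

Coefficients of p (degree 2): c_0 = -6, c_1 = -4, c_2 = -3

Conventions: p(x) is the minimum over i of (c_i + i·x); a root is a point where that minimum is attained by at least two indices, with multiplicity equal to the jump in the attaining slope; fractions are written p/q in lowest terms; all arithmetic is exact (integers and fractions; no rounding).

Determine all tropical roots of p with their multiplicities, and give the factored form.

hull edge (i=0, c=-6) to (i=2, c=-3): slope 3/2, span 2
Factored form: p(x) = -3 ⊗ (x ⊕ (-3/2)) ⊗ (x ⊕ (-3/2))
Answer: roots = -3/2 (mult 2)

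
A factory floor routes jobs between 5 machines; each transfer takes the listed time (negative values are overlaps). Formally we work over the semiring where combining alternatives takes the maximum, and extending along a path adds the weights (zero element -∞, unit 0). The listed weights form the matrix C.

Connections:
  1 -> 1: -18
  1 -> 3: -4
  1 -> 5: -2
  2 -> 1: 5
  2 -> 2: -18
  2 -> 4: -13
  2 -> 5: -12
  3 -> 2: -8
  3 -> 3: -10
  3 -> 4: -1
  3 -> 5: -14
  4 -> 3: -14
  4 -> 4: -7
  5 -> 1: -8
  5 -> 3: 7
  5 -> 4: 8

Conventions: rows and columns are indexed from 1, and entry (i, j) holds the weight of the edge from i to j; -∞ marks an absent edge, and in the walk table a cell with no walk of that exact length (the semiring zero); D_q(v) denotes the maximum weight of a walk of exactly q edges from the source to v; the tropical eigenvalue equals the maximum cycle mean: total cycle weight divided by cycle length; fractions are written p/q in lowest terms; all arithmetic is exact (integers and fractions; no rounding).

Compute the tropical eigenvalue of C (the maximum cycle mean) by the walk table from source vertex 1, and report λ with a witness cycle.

q=0: [0, -∞, -∞, -∞, -∞]
q=1: [-18, -∞, -4, -∞, -2]
q=2: [-10, -12, 5, 6, -18]
q=3: [-7, -3, -5, 4, -9]
q=4: [2, -13, -2, -1, -9]
q=5: [-8, -10, -2, -1, 0]
Optimal cycle mean attained by: cycle 1->5->3->2->1, total (-2) + 7 + (-8) + 5, length 4.
Answer: λ = 1/2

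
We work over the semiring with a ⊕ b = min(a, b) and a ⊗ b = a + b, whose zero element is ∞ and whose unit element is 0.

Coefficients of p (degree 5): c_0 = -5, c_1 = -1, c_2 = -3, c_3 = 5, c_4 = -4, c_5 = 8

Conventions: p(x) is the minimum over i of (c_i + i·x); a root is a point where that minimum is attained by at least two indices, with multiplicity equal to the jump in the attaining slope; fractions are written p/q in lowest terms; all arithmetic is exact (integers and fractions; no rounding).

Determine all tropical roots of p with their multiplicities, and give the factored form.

hull edge (i=0, c=-5) to (i=4, c=-4): slope 1/4, span 4
hull edge (i=4, c=-4) to (i=5, c=8): slope 12, span 1
Factored form: p(x) = 8 ⊗ (x ⊕ (-12)) ⊗ (x ⊕ (-1/4)) ⊗ (x ⊕ (-1/4)) ⊗ (x ⊕ (-1/4)) ⊗ (x ⊕ (-1/4))
Answer: roots = -12 (mult 1), -1/4 (mult 4)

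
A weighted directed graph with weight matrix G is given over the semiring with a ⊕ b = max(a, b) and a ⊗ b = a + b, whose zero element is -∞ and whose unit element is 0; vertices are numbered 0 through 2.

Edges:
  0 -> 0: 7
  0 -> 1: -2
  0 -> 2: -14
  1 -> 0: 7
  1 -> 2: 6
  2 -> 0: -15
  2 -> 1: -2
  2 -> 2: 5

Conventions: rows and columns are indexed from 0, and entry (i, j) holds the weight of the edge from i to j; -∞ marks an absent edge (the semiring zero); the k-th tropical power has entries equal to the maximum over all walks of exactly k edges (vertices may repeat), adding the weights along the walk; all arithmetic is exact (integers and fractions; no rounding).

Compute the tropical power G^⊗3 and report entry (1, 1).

G^⊗2:
  [14, 5, 4]
  [14, 5, 11]
  [5, 3, 10]
G^⊗3:
  [21, 12, 11]
  [21, 12, 16]
  [12, 8, 15]
Key observation: the optimum is the walk 1->0->0->1, with weight 7 + 7 + (-2) = 12.
Optimal value attained by: walk 1->0->0->1.
Answer: (G^⊗3)[1][1] = 12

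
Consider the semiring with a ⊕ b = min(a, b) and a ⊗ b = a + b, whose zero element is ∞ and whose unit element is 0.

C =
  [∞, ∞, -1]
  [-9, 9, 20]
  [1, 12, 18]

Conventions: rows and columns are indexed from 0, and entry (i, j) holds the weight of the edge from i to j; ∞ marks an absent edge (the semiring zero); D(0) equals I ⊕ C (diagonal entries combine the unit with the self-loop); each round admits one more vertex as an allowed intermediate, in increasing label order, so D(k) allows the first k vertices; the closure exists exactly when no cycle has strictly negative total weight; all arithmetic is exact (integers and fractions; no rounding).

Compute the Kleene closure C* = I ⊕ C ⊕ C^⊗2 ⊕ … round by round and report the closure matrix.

D(0):
  [0, ∞, -1]
  [-9, 0, 20]
  [1, 12, 0]
D(1):
  [0, ∞, -1]
  [-9, 0, -10]
  [1, 12, 0]
D(2):
  [0, ∞, -1]
  [-9, 0, -10]
  [1, 12, 0]
D(3):
  [0, 11, -1]
  [-9, 0, -10]
  [1, 12, 0]
Answer: C* = [[0, 11, -1], [-9, 0, -10], [1, 12, 0]]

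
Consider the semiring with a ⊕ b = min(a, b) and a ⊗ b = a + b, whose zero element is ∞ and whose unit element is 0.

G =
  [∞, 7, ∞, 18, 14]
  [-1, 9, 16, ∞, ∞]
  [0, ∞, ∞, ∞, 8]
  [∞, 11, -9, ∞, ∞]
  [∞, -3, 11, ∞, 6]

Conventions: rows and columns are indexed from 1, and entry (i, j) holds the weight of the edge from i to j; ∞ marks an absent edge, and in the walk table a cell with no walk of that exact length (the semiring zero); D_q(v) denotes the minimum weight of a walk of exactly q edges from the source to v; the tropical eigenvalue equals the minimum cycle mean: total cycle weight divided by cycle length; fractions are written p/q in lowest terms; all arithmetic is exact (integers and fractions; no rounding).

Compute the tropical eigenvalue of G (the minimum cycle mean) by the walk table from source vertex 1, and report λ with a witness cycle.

q=0: [0, ∞, ∞, ∞, ∞]
q=1: [∞, 7, ∞, 18, 14]
q=2: [6, 11, 9, ∞, 20]
q=3: [9, 13, 27, 24, 17]
q=4: [12, 14, 15, 27, 23]
q=5: [13, 19, 18, 30, 23]
Optimal cycle mean attained by: cycle 1->4->3->5->2->1, total 18 + (-9) + 8 + (-3) + (-1), length 5.
Answer: λ = 13/5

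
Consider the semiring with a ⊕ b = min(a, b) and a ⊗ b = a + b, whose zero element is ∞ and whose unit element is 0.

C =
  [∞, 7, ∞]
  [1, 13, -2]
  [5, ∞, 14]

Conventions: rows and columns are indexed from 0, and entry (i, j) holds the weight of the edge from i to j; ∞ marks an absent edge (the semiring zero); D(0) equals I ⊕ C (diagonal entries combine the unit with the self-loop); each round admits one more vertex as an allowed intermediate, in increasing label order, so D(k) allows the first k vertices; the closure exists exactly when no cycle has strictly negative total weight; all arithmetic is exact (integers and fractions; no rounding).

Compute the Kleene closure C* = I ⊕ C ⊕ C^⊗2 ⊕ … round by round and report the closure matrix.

D(0):
  [0, 7, ∞]
  [1, 0, -2]
  [5, ∞, 0]
D(1):
  [0, 7, ∞]
  [1, 0, -2]
  [5, 12, 0]
D(2):
  [0, 7, 5]
  [1, 0, -2]
  [5, 12, 0]
D(3):
  [0, 7, 5]
  [1, 0, -2]
  [5, 12, 0]
Answer: C* = [[0, 7, 5], [1, 0, -2], [5, 12, 0]]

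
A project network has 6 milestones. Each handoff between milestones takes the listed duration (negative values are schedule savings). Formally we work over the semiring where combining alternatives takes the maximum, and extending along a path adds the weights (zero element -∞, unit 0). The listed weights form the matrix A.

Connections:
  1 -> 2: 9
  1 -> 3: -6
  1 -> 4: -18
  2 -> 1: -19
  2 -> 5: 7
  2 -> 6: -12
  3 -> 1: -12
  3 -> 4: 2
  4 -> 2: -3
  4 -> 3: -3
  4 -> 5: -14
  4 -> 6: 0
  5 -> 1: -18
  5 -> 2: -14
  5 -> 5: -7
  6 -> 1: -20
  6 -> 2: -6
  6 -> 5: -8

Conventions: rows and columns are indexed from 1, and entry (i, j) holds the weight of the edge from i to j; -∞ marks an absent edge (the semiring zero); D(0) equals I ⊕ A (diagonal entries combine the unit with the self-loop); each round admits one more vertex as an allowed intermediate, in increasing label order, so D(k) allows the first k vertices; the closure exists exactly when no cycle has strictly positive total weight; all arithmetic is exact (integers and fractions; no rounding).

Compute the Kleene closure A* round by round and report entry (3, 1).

D(0):
  [0, 9, -6, -18, -∞, -∞]
  [-19, 0, -∞, -∞, 7, -12]
  [-12, -∞, 0, 2, -∞, -∞]
  [-∞, -3, -3, 0, -14, 0]
  [-18, -14, -∞, -∞, 0, -∞]
  [-20, -6, -∞, -∞, -8, 0]
D(1):
  [0, 9, -6, -18, -∞, -∞]
  [-19, 0, -25, -37, 7, -12]
  [-12, -3, 0, 2, -∞, -∞]
  [-∞, -3, -3, 0, -14, 0]
  [-18, -9, -24, -36, 0, -∞]
  [-20, -6, -26, -38, -8, 0]
D(2):
  [0, 9, -6, -18, 16, -3]
  [-19, 0, -25, -37, 7, -12]
  [-12, -3, 0, 2, 4, -15]
  [-22, -3, -3, 0, 4, 0]
  [-18, -9, -24, -36, 0, -21]
  [-20, -6, -26, -38, 1, 0]
D(3):
  [0, 9, -6, -4, 16, -3]
  [-19, 0, -25, -23, 7, -12]
  [-12, -3, 0, 2, 4, -15]
  [-15, -3, -3, 0, 4, 0]
  [-18, -9, -24, -22, 0, -21]
  [-20, -6, -26, -24, 1, 0]
D(4):
  [0, 9, -6, -4, 16, -3]
  [-19, 0, -25, -23, 7, -12]
  [-12, -1, 0, 2, 6, 2]
  [-15, -3, -3, 0, 4, 0]
  [-18, -9, -24, -22, 0, -21]
  [-20, -6, -26, -24, 1, 0]
D(5):
  [0, 9, -6, -4, 16, -3]
  [-11, 0, -17, -15, 7, -12]
  [-12, -1, 0, 2, 6, 2]
  [-14, -3, -3, 0, 4, 0]
  [-18, -9, -24, -22, 0, -21]
  [-17, -6, -23, -21, 1, 0]
D(6):
  [0, 9, -6, -4, 16, -3]
  [-11, 0, -17, -15, 7, -12]
  [-12, -1, 0, 2, 6, 2]
  [-14, -3, -3, 0, 4, 0]
  [-18, -9, -24, -22, 0, -21]
  [-17, -6, -23, -21, 1, 0]
Answer: A*[3][1] = -12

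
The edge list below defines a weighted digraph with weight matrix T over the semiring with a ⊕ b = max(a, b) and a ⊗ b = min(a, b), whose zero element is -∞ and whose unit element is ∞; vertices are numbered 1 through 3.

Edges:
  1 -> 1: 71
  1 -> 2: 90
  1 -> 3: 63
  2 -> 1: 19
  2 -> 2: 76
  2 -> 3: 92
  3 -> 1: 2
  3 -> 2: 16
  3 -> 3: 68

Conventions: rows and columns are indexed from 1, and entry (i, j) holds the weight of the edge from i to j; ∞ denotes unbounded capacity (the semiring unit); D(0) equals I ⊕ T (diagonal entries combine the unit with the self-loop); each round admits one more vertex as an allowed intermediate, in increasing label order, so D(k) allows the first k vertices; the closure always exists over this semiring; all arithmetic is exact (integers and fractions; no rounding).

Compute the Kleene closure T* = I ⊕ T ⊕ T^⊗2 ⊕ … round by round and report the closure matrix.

D(0):
  [∞, 90, 63]
  [19, ∞, 92]
  [2, 16, ∞]
D(1):
  [∞, 90, 63]
  [19, ∞, 92]
  [2, 16, ∞]
D(2):
  [∞, 90, 90]
  [19, ∞, 92]
  [16, 16, ∞]
D(3):
  [∞, 90, 90]
  [19, ∞, 92]
  [16, 16, ∞]
Answer: T* = [[∞, 90, 90], [19, ∞, 92], [16, 16, ∞]]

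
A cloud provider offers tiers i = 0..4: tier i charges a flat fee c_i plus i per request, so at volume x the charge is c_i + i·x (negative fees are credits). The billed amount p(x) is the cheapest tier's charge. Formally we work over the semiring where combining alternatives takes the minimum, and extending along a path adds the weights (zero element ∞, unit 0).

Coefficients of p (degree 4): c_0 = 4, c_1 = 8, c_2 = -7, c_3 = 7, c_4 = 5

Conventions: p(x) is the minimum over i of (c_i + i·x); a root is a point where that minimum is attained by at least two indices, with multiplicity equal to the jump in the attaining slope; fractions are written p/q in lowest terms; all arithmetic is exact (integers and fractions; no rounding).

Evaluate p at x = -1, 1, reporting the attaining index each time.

p(-1) = min(4+0·(-1)=4, 8+1·(-1)=7, -7+2·(-1)=-9, 7+3·(-1)=4, 5+4·(-1)=1) = -9 (attained by i=2)
p(1) = min(4+0·1=4, 8+1·1=9, -7+2·1=-5, 7+3·1=10, 5+4·1=9) = -5 (attained by i=2)
Answer: p(-1) = -9; p(1) = -5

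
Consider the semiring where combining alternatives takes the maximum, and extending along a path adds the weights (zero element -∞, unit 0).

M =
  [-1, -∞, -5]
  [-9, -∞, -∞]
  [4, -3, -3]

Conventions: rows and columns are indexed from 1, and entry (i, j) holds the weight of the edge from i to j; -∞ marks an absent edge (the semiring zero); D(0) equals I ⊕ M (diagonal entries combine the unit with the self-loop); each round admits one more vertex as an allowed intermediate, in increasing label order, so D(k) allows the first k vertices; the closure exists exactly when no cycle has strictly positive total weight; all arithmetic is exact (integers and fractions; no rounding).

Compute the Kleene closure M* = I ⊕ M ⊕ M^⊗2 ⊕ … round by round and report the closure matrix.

D(0):
  [0, -∞, -5]
  [-9, 0, -∞]
  [4, -3, 0]
D(1):
  [0, -∞, -5]
  [-9, 0, -14]
  [4, -3, 0]
D(2):
  [0, -∞, -5]
  [-9, 0, -14]
  [4, -3, 0]
D(3):
  [0, -8, -5]
  [-9, 0, -14]
  [4, -3, 0]
Answer: M* = [[0, -8, -5], [-9, 0, -14], [4, -3, 0]]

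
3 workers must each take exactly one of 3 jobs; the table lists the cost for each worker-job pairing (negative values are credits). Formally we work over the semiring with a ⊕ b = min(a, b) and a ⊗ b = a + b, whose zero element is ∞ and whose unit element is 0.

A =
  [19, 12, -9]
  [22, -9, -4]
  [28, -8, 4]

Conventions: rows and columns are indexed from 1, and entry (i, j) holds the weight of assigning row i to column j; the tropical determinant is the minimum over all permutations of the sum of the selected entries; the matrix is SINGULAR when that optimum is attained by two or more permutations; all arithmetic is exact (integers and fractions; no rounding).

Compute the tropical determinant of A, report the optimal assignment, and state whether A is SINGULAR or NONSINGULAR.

σ = (1, 2, 3): 19 + (-9) + 4 = 14
σ = (1, 3, 2): 19 + (-4) + (-8) = 7
σ = (2, 1, 3): 12 + 22 + 4 = 38
σ = (2, 3, 1): 12 + (-4) + 28 = 36
σ = (3, 1, 2): (-9) + 22 + (-8) = 5
σ = (3, 2, 1): (-9) + (-9) + 28 = 10
Optimal value attained by: σ = (3, 1, 2).
Answer: det⊕(A) = 5; verdict: NONSINGULAR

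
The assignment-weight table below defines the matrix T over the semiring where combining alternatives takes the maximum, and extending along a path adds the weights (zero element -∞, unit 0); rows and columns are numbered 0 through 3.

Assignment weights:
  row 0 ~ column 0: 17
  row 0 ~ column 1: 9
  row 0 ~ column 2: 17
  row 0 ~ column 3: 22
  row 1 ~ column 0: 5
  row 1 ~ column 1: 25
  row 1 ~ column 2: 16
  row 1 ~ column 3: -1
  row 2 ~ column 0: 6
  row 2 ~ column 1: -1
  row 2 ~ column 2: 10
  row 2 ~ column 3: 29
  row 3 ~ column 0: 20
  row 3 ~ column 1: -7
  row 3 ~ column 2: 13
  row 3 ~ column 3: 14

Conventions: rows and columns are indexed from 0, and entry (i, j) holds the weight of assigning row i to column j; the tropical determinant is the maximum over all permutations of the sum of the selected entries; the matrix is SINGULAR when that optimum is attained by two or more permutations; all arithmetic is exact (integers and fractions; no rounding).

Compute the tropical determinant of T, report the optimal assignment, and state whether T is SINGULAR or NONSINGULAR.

σ = (0, 1, 2, 3): 17 + 25 + 10 + 14 = 66
σ = (0, 1, 3, 2): 17 + 25 + 29 + 13 = 84
σ = (0, 2, 1, 3): 17 + 16 + (-1) + 14 = 46
σ = (0, 2, 3, 1): 17 + 16 + 29 + (-7) = 55
σ = (0, 3, 1, 2): 17 + (-1) + (-1) + 13 = 28
σ = (0, 3, 2, 1): 17 + (-1) + 10 + (-7) = 19
σ = (1, 0, 2, 3): 9 + 5 + 10 + 14 = 38
σ = (1, 0, 3, 2): 9 + 5 + 29 + 13 = 56
σ = (1, 2, 0, 3): 9 + 16 + 6 + 14 = 45
σ = (1, 2, 3, 0): 9 + 16 + 29 + 20 = 74
σ = (1, 3, 0, 2): 9 + (-1) + 6 + 13 = 27
σ = (1, 3, 2, 0): 9 + (-1) + 10 + 20 = 38
σ = (2, 0, 1, 3): 17 + 5 + (-1) + 14 = 35
σ = (2, 0, 3, 1): 17 + 5 + 29 + (-7) = 44
σ = (2, 1, 0, 3): 17 + 25 + 6 + 14 = 62
σ = (2, 1, 3, 0): 17 + 25 + 29 + 20 = 91
σ = (2, 3, 0, 1): 17 + (-1) + 6 + (-7) = 15
σ = (2, 3, 1, 0): 17 + (-1) + (-1) + 20 = 35
σ = (3, 0, 1, 2): 22 + 5 + (-1) + 13 = 39
σ = (3, 0, 2, 1): 22 + 5 + 10 + (-7) = 30
σ = (3, 1, 0, 2): 22 + 25 + 6 + 13 = 66
σ = (3, 1, 2, 0): 22 + 25 + 10 + 20 = 77
σ = (3, 2, 0, 1): 22 + 16 + 6 + (-7) = 37
σ = (3, 2, 1, 0): 22 + 16 + (-1) + 20 = 57
Optimal value attained by: σ = (2, 1, 3, 0).
Answer: det⊕(T) = 91; verdict: NONSINGULAR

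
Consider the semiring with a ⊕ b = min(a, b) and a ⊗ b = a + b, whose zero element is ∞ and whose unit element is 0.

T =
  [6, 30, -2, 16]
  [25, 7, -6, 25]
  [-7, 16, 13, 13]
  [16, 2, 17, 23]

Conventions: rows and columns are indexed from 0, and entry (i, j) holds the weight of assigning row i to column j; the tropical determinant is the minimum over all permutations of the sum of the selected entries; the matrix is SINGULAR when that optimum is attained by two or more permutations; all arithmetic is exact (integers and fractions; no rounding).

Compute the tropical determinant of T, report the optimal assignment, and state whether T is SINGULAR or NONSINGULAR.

σ = (0, 1, 2, 3): 6 + 7 + 13 + 23 = 49
σ = (0, 1, 3, 2): 6 + 7 + 13 + 17 = 43
σ = (0, 2, 1, 3): 6 + (-6) + 16 + 23 = 39
σ = (0, 2, 3, 1): 6 + (-6) + 13 + 2 = 15
σ = (0, 3, 1, 2): 6 + 25 + 16 + 17 = 64
σ = (0, 3, 2, 1): 6 + 25 + 13 + 2 = 46
σ = (1, 0, 2, 3): 30 + 25 + 13 + 23 = 91
σ = (1, 0, 3, 2): 30 + 25 + 13 + 17 = 85
σ = (1, 2, 0, 3): 30 + (-6) + (-7) + 23 = 40
σ = (1, 2, 3, 0): 30 + (-6) + 13 + 16 = 53
σ = (1, 3, 0, 2): 30 + 25 + (-7) + 17 = 65
σ = (1, 3, 2, 0): 30 + 25 + 13 + 16 = 84
σ = (2, 0, 1, 3): (-2) + 25 + 16 + 23 = 62
σ = (2, 0, 3, 1): (-2) + 25 + 13 + 2 = 38
σ = (2, 1, 0, 3): (-2) + 7 + (-7) + 23 = 21
σ = (2, 1, 3, 0): (-2) + 7 + 13 + 16 = 34
σ = (2, 3, 0, 1): (-2) + 25 + (-7) + 2 = 18
σ = (2, 3, 1, 0): (-2) + 25 + 16 + 16 = 55
σ = (3, 0, 1, 2): 16 + 25 + 16 + 17 = 74
σ = (3, 0, 2, 1): 16 + 25 + 13 + 2 = 56
σ = (3, 1, 0, 2): 16 + 7 + (-7) + 17 = 33
σ = (3, 1, 2, 0): 16 + 7 + 13 + 16 = 52
σ = (3, 2, 0, 1): 16 + (-6) + (-7) + 2 = 5
σ = (3, 2, 1, 0): 16 + (-6) + 16 + 16 = 42
Optimal value attained by: σ = (3, 2, 0, 1).
Answer: det⊕(T) = 5; verdict: NONSINGULAR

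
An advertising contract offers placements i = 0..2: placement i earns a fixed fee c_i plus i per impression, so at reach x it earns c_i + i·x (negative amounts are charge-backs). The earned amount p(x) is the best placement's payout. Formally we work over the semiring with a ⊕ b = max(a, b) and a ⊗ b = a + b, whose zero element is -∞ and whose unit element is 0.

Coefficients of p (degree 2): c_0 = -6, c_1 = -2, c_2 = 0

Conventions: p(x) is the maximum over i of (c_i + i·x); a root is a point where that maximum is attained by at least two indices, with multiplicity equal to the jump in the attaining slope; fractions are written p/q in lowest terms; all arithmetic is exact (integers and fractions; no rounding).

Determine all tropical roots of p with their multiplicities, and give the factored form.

hull edge (i=0, c=-6) to (i=1, c=-2): slope 4, span 1
hull edge (i=1, c=-2) to (i=2, c=0): slope 2, span 1
Factored form: p(x) = 0 ⊗ (x ⊕ (-4)) ⊗ (x ⊕ (-2))
Answer: roots = -4 (mult 1), -2 (mult 1)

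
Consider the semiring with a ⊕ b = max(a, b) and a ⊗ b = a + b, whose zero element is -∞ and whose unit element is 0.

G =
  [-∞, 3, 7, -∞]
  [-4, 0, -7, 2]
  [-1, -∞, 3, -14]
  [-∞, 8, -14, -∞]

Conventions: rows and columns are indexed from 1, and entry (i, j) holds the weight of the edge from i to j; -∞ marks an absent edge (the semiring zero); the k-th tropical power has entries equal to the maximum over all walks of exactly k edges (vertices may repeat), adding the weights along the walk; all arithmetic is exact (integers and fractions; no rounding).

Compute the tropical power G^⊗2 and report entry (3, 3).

G^⊗2:
  [6, 3, 10, 5]
  [-4, 10, 3, 2]
  [2, 2, 6, -11]
  [4, 8, 1, 10]
Key observation: the optimum is the walk 3->1->3, with weight (-1) + 7 = 6.
Optimal value attained by: walk 3->1->3.
Answer: (G^⊗2)[3][3] = 6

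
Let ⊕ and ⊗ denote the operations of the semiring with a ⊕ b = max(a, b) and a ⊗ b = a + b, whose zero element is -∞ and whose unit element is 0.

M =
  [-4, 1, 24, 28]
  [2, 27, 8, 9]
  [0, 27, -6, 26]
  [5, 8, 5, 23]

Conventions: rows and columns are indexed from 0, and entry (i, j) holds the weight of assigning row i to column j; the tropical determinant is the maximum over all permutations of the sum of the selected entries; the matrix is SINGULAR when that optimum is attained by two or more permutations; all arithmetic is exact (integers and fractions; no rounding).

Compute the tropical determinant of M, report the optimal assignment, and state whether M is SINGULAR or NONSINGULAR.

σ = (0, 1, 2, 3): (-4) + 27 + (-6) + 23 = 40
σ = (0, 1, 3, 2): (-4) + 27 + 26 + 5 = 54
σ = (0, 2, 1, 3): (-4) + 8 + 27 + 23 = 54
σ = (0, 2, 3, 1): (-4) + 8 + 26 + 8 = 38
σ = (0, 3, 1, 2): (-4) + 9 + 27 + 5 = 37
σ = (0, 3, 2, 1): (-4) + 9 + (-6) + 8 = 7
σ = (1, 0, 2, 3): 1 + 2 + (-6) + 23 = 20
σ = (1, 0, 3, 2): 1 + 2 + 26 + 5 = 34
σ = (1, 2, 0, 3): 1 + 8 + 0 + 23 = 32
σ = (1, 2, 3, 0): 1 + 8 + 26 + 5 = 40
σ = (1, 3, 0, 2): 1 + 9 + 0 + 5 = 15
σ = (1, 3, 2, 0): 1 + 9 + (-6) + 5 = 9
σ = (2, 0, 1, 3): 24 + 2 + 27 + 23 = 76
σ = (2, 0, 3, 1): 24 + 2 + 26 + 8 = 60
σ = (2, 1, 0, 3): 24 + 27 + 0 + 23 = 74
σ = (2, 1, 3, 0): 24 + 27 + 26 + 5 = 82
σ = (2, 3, 0, 1): 24 + 9 + 0 + 8 = 41
σ = (2, 3, 1, 0): 24 + 9 + 27 + 5 = 65
σ = (3, 0, 1, 2): 28 + 2 + 27 + 5 = 62
σ = (3, 0, 2, 1): 28 + 2 + (-6) + 8 = 32
σ = (3, 1, 0, 2): 28 + 27 + 0 + 5 = 60
σ = (3, 1, 2, 0): 28 + 27 + (-6) + 5 = 54
σ = (3, 2, 0, 1): 28 + 8 + 0 + 8 = 44
σ = (3, 2, 1, 0): 28 + 8 + 27 + 5 = 68
Optimal value attained by: σ = (2, 1, 3, 0).
Answer: det⊕(M) = 82; verdict: NONSINGULAR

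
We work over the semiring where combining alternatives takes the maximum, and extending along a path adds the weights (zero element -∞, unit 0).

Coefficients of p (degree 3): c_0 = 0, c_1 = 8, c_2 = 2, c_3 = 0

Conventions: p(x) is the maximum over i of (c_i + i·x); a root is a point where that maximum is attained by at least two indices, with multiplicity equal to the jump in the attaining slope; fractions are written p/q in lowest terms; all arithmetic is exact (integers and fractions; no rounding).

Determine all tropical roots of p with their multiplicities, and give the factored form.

hull edge (i=0, c=0) to (i=1, c=8): slope 8, span 1
hull edge (i=1, c=8) to (i=3, c=0): slope -4, span 2
Factored form: p(x) = 0 ⊗ (x ⊕ (-8)) ⊗ (x ⊕ 4) ⊗ (x ⊕ 4)
Answer: roots = -8 (mult 1), 4 (mult 2)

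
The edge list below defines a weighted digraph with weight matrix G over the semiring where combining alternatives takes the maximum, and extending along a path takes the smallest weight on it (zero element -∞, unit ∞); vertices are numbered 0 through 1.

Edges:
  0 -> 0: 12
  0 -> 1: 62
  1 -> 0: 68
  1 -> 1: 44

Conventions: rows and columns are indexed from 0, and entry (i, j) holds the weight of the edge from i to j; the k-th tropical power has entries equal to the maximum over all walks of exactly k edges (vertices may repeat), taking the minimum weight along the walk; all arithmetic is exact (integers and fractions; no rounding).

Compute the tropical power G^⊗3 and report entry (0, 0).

G^⊗2:
  [62, 44]
  [44, 62]
G^⊗3:
  [44, 62]
  [62, 44]
Key observation: the optimum is the walk 0->1->1->0, with weight 62 min 44 min 68 = 44.
Optimal value attained by: walk 0->1->1->0.
Answer: (G^⊗3)[0][0] = 44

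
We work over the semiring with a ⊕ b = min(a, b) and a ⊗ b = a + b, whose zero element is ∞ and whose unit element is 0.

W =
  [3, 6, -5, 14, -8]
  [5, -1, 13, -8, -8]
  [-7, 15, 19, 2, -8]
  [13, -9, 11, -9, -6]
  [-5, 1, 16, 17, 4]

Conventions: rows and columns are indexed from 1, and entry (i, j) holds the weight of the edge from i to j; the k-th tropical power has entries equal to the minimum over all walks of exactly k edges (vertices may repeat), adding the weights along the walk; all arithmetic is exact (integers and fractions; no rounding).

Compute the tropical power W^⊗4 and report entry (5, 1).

W^⊗2:
  [-13, -7, -2, -3, -13]
  [-13, -17, 0, -17, -14]
  [-13, -7, -12, -7, -15]
  [-11, -18, 2, -18, -17]
  [-2, 0, -10, -7, -13]
W^⊗3:
  [-18, -12, -18, -15, -21]
  [-19, -26, -18, -26, -25]
  [-20, -16, -18, -16, -21]
  [-22, -27, -16, -27, -26]
  [-18, -16, -7, -16, -18]
W^⊗4:
  [-26, -24, -23, -24, -26]
  [-30, -35, -24, -35, -34]
  [-26, -25, -25, -25, -28]
  [-31, -36, -27, -36, -35]
  [-23, -25, -23, -25, -26]
Key observation: the optimum is the walk 5->1->3->5->1, with weight (-5) + (-5) + (-8) + (-5) = -23.
Optimal value attained by: walk 5->1->3->5->1.
Answer: (W^⊗4)[5][1] = -23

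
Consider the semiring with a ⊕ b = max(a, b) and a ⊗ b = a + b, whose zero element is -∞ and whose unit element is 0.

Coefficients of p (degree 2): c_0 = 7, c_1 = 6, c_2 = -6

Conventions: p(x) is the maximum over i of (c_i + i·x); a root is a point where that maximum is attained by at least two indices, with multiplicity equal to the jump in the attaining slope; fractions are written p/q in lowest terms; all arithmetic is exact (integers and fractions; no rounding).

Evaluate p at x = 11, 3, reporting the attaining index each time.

p(11) = max(7+0·11=7, 6+1·11=17, -6+2·11=16) = 17 (attained by i=1)
p(3) = max(7+0·3=7, 6+1·3=9, -6+2·3=0) = 9 (attained by i=1)
Answer: p(11) = 17; p(3) = 9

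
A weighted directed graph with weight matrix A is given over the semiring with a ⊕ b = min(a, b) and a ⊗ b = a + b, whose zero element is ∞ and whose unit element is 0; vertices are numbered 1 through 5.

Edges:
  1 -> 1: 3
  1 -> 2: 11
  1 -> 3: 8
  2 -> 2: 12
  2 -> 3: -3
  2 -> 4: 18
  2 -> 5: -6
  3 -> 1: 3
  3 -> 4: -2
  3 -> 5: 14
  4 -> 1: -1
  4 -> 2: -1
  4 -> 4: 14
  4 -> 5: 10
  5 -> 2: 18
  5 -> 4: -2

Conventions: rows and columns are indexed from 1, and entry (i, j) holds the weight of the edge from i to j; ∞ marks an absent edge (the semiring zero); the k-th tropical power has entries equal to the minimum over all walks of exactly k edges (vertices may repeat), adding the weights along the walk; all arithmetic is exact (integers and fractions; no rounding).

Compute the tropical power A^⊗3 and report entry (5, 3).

A^⊗2:
  [6, 14, 8, 6, 5]
  [0, 12, 9, -8, 6]
  [-3, -3, 11, 12, 8]
  [2, 10, -4, 8, -7]
  [-3, -3, 15, 12, 8]
A^⊗3:
  [5, 5, 11, 3, 8]
  [-9, -9, 8, 4, 2]
  [0, 8, -6, 6, -9]
  [-1, 7, 7, -9, 4]
  [0, 8, -6, 6, -9]
Key observation: the optimum is the walk 5->4->2->3, with weight (-2) + (-1) + (-3) = -6.
Optimal value attained by: walk 5->4->2->3.
Answer: (A^⊗3)[5][3] = -6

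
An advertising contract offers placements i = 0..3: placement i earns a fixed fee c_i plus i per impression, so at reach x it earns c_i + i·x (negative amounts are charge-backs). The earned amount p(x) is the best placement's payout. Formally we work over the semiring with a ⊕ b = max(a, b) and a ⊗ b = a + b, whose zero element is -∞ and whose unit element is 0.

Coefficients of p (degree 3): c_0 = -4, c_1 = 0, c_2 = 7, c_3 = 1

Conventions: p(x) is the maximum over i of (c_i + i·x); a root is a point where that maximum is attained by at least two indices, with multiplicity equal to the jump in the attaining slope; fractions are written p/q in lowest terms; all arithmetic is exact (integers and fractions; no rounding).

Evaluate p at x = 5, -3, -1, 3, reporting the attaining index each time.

p(5) = max(-4+0·5=-4, 0+1·5=5, 7+2·5=17, 1+3·5=16) = 17 (attained by i=2)
p(-3) = max(-4+0·(-3)=-4, 0+1·(-3)=-3, 7+2·(-3)=1, 1+3·(-3)=-8) = 1 (attained by i=2)
p(-1) = max(-4+0·(-1)=-4, 0+1·(-1)=-1, 7+2·(-1)=5, 1+3·(-1)=-2) = 5 (attained by i=2)
p(3) = max(-4+0·3=-4, 0+1·3=3, 7+2·3=13, 1+3·3=10) = 13 (attained by i=2)
Answer: p(5) = 17; p(-3) = 1; p(-1) = 5; p(3) = 13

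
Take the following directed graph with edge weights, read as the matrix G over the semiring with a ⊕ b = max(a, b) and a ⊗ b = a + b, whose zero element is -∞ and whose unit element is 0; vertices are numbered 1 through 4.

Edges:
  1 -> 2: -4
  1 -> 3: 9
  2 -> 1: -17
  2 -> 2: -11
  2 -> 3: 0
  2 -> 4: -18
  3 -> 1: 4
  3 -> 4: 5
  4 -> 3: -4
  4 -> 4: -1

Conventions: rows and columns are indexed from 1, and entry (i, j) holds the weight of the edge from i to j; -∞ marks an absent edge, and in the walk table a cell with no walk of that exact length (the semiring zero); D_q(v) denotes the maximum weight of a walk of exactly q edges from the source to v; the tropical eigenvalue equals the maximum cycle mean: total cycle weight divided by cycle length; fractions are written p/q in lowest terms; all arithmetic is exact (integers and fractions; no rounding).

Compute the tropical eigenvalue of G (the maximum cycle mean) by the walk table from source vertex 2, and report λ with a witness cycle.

q=0: [-∞, 0, -∞, -∞]
q=1: [-17, -11, 0, -18]
q=2: [4, -21, -8, 5]
q=3: [-4, 0, 13, 4]
q=4: [17, -8, 5, 18]
Optimal cycle mean attained by: cycle 1->3->1, total 9 + 4, length 2.
Answer: λ = 13/2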